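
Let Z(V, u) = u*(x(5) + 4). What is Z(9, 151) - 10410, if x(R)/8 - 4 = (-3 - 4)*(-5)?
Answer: 37306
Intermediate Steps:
x(R) = 312 (x(R) = 32 + 8*((-3 - 4)*(-5)) = 32 + 8*(-7*(-5)) = 32 + 8*35 = 32 + 280 = 312)
Z(V, u) = 316*u (Z(V, u) = u*(312 + 4) = u*316 = 316*u)
Z(9, 151) - 10410 = 316*151 - 10410 = 47716 - 10410 = 37306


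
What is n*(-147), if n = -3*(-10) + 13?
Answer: -6321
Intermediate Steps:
n = 43 (n = 30 + 13 = 43)
n*(-147) = 43*(-147) = -6321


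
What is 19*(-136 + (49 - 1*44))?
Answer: -2489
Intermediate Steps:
19*(-136 + (49 - 1*44)) = 19*(-136 + (49 - 44)) = 19*(-136 + 5) = 19*(-131) = -2489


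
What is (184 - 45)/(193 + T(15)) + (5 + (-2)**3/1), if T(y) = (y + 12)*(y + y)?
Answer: -2870/1003 ≈ -2.8614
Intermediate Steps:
T(y) = 2*y*(12 + y) (T(y) = (12 + y)*(2*y) = 2*y*(12 + y))
(184 - 45)/(193 + T(15)) + (5 + (-2)**3/1) = (184 - 45)/(193 + 2*15*(12 + 15)) + (5 + (-2)**3/1) = 139/(193 + 2*15*27) + (5 + 1*(-8)) = 139/(193 + 810) + (5 - 8) = 139/1003 - 3 = -2870/1003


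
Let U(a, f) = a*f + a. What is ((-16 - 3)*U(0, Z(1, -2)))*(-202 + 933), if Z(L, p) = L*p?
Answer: 0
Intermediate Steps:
U(a, f) = a + a*f
((-16 - 3)*U(0, Z(1, -2)))*(-202 + 933) = ((-16 - 3)*(0*(1 + 1*(-2))))*(-202 + 933) = -0*(1 - 2)*731 = -0*(-1)*731 = -19*0*731 = 0*731 = 0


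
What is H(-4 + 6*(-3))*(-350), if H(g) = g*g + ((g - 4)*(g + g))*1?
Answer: -569800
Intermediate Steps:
H(g) = g**2 + 2*g*(-4 + g) (H(g) = g**2 + ((-4 + g)*(2*g))*1 = g**2 + (2*g*(-4 + g))*1 = g**2 + 2*g*(-4 + g))
H(-4 + 6*(-3))*(-350) = ((-4 + 6*(-3))*(-8 + 3*(-4 + 6*(-3))))*(-350) = ((-4 - 18)*(-8 + 3*(-4 - 18)))*(-350) = -22*(-8 + 3*(-22))*(-350) = -22*(-8 - 66)*(-350) = -22*(-74)*(-350) = 1628*(-350) = -569800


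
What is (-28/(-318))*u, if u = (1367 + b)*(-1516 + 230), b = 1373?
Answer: -49330960/159 ≈ -3.1026e+5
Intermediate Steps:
u = -3523640 (u = (1367 + 1373)*(-1516 + 230) = 2740*(-1286) = -3523640)
(-28/(-318))*u = -28/(-318)*(-3523640) = -28*(-1/318)*(-3523640) = (14/159)*(-3523640) = -49330960/159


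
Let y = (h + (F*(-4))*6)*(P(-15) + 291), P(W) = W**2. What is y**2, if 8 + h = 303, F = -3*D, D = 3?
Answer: 69525032976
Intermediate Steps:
F = -9 (F = -3*3 = -9)
h = 295 (h = -8 + 303 = 295)
y = 263676 (y = (295 - 9*(-4)*6)*((-15)**2 + 291) = (295 + 36*6)*(225 + 291) = (295 + 216)*516 = 511*516 = 263676)
y**2 = 263676**2 = 69525032976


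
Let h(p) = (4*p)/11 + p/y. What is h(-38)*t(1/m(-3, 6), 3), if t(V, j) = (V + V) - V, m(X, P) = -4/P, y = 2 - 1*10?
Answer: 1197/88 ≈ 13.602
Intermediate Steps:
y = -8 (y = 2 - 10 = -8)
t(V, j) = V (t(V, j) = 2*V - V = V)
h(p) = 21*p/88 (h(p) = (4*p)/11 + p/(-8) = (4*p)*(1/11) + p*(-⅛) = 4*p/11 - p/8 = 21*p/88)
h(-38)*t(1/m(-3, 6), 3) = ((21/88)*(-38))/((-4/6)) = -399/(44*((-4*⅙))) = -399/(44*(-⅔)) = -399/44*(-3/2) = 1197/88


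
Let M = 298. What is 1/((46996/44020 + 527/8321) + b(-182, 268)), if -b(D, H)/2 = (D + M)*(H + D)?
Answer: -2953955/58933969416 ≈ -5.0123e-5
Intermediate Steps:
b(D, H) = -2*(298 + D)*(D + H) (b(D, H) = -2*(D + 298)*(H + D) = -2*(298 + D)*(D + H))
1/((46996/44020 + 527/8321) + b(-182, 268)) = 1/((46996/44020 + 527/8321) + (-596*(-182) - 596*268 - 2*(-182)**2 - 2*(-182)*268)) = 1/((46996*(1/44020) + 527*(1/8321)) + (108472 - 159728 - 2*33124 + 97552)) = 1/((379/355 + 527/8321) + (108472 - 159728 - 66248 + 97552)) = 1/(3340744/2953955 - 19952) = 1/(-58933969416/2953955) = -2953955/58933969416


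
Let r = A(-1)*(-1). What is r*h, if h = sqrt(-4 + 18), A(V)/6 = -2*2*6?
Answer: 144*sqrt(14) ≈ 538.80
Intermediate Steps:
A(V) = -144 (A(V) = 6*(-2*2*6) = 6*(-4*6) = 6*(-24) = -144)
h = sqrt(14) ≈ 3.7417
r = 144 (r = -144*(-1) = 144)
r*h = 144*sqrt(14)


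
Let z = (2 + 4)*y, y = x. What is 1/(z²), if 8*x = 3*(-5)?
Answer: 16/2025 ≈ 0.0079012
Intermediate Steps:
x = -15/8 (x = (3*(-5))/8 = (⅛)*(-15) = -15/8 ≈ -1.8750)
y = -15/8 ≈ -1.8750
z = -45/4 (z = (2 + 4)*(-15/8) = 6*(-15/8) = -45/4 ≈ -11.250)
1/(z²) = 1/((-45/4)²) = 1/(2025/16) = 16/2025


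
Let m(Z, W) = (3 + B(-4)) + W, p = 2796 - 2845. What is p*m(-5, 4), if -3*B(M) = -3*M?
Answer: -147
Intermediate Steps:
B(M) = M (B(M) = -(-1)*M = M)
p = -49
m(Z, W) = -1 + W (m(Z, W) = (3 - 4) + W = -1 + W)
p*m(-5, 4) = -49*(-1 + 4) = -49*3 = -147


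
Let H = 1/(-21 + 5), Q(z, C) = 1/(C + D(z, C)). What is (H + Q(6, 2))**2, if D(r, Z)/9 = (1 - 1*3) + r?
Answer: 121/92416 ≈ 0.0013093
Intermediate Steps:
D(r, Z) = -18 + 9*r (D(r, Z) = 9*((1 - 1*3) + r) = 9*((1 - 3) + r) = 9*(-2 + r) = -18 + 9*r)
Q(z, C) = 1/(-18 + C + 9*z) (Q(z, C) = 1/(C + (-18 + 9*z)) = 1/(-18 + C + 9*z))
H = -1/16 (H = 1/(-16) = -1/16 ≈ -0.062500)
(H + Q(6, 2))**2 = (-1/16 + 1/(-18 + 2 + 9*6))**2 = (-1/16 + 1/(-18 + 2 + 54))**2 = (-1/16 + 1/38)**2 = (-11/304)**2 = 121/92416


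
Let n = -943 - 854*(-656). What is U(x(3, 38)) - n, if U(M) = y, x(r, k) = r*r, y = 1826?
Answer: -557455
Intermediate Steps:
x(r, k) = r**2
U(M) = 1826
n = 559281 (n = -943 + 560224 = 559281)
U(x(3, 38)) - n = 1826 - 1*559281 = 1826 - 559281 = -557455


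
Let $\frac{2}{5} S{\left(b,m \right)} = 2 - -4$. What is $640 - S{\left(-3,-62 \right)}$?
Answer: $625$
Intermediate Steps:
$S{\left(b,m \right)} = 15$ ($S{\left(b,m \right)} = \frac{5 \left(2 - -4\right)}{2} = \frac{5 \left(2 + 4\right)}{2} = \frac{5}{2} \cdot 6 = 15$)
$640 - S{\left(-3,-62 \right)} = 640 - 15 = 625$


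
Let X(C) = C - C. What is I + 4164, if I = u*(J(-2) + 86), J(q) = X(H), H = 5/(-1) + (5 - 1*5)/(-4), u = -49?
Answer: -50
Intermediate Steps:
H = -5 (H = 5*(-1) + (5 - 5)*(-¼) = -5 + 0*(-¼) = -5 + 0 = -5)
X(C) = 0
J(q) = 0
I = -4214 (I = -49*(0 + 86) = -49*86 = -4214)
I + 4164 = -4214 + 4164 = -50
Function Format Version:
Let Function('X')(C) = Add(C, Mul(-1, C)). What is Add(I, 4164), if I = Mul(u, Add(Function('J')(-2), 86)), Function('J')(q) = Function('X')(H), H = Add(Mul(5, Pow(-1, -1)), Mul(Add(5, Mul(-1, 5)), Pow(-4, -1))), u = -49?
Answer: -50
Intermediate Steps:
H = -5 (H = Add(Mul(5, -1), Mul(Add(5, -5), Rational(-1, 4))) = Add(-5, Mul(0, Rational(-1, 4))) = Add(-5, 0) = -5)
Function('X')(C) = 0
Function('J')(q) = 0
I = -4214 (I = Mul(-49, Add(0, 86)) = Mul(-49, 86) = -4214)
Add(I, 4164) = Add(-4214, 4164) = -50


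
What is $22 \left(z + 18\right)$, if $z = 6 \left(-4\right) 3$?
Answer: $-1188$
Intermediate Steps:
$z = -72$ ($z = \left(-24\right) 3 = -72$)
$22 \left(z + 18\right) = 22 \left(-72 + 18\right) = 22 \left(-54\right) = -1188$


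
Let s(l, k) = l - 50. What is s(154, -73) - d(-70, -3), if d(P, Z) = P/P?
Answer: 103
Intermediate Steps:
d(P, Z) = 1
s(l, k) = -50 + l
s(154, -73) - d(-70, -3) = (-50 + 154) - 1*1 = 104 - 1 = 103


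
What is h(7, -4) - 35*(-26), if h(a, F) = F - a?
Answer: 899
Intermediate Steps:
h(7, -4) - 35*(-26) = (-4 - 1*7) - 35*(-26) = (-4 - 7) + 910 = -11 + 910 = 899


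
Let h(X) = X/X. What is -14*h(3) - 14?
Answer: -28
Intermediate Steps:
h(X) = 1
-14*h(3) - 14 = -14*1 - 14 = -14 - 14 = -28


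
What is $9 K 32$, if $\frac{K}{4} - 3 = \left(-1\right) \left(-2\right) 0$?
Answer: $3456$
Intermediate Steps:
$K = 12$ ($K = 12 + 4 \left(-1\right) \left(-2\right) 0 = 12 + 4 \cdot 2 \cdot 0 = 12 + 4 \cdot 0 = 12 + 0 = 12$)
$9 K 32 = 9 \cdot 12 \cdot 32 = 108 \cdot 32 = 3456$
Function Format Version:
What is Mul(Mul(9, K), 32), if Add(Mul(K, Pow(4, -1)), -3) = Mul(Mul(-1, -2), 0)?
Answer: 3456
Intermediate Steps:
K = 12 (K = Add(12, Mul(4, Mul(Mul(-1, -2), 0))) = Add(12, Mul(4, Mul(2, 0))) = Add(12, Mul(4, 0)) = Add(12, 0) = 12)
Mul(Mul(9, K), 32) = Mul(Mul(9, 12), 32) = Mul(108, 32) = 3456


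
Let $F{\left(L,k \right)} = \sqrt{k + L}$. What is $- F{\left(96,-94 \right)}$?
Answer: $- \sqrt{2} \approx -1.4142$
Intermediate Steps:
$F{\left(L,k \right)} = \sqrt{L + k}$
$- F{\left(96,-94 \right)} = - \sqrt{96 - 94} = - \sqrt{2}$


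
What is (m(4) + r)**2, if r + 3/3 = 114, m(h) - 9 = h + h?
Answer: 16900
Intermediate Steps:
m(h) = 9 + 2*h (m(h) = 9 + (h + h) = 9 + 2*h)
r = 113 (r = -1 + 114 = 113)
(m(4) + r)**2 = ((9 + 2*4) + 113)**2 = ((9 + 8) + 113)**2 = (17 + 113)**2 = 130**2 = 16900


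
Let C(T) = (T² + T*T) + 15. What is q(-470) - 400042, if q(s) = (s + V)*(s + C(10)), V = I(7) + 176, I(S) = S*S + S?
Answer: -339352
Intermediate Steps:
I(S) = S + S² (I(S) = S² + S = S + S²)
V = 232 (V = 7*(1 + 7) + 176 = 7*8 + 176 = 56 + 176 = 232)
C(T) = 15 + 2*T² (C(T) = (T² + T²) + 15 = 2*T² + 15 = 15 + 2*T²)
q(s) = (215 + s)*(232 + s) (q(s) = (s + 232)*(s + (15 + 2*10²)) = (232 + s)*(s + (15 + 2*100)) = (232 + s)*(s + (15 + 200)) = (232 + s)*(s + 215) = (232 + s)*(215 + s) = (215 + s)*(232 + s))
q(-470) - 400042 = (49880 + (-470)² + 447*(-470)) - 400042 = (49880 + 220900 - 210090) - 400042 = 60690 - 400042 = -339352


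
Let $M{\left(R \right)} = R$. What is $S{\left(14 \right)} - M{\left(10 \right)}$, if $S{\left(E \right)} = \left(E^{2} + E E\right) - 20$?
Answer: $362$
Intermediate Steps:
$S{\left(E \right)} = -20 + 2 E^{2}$ ($S{\left(E \right)} = \left(E^{2} + E^{2}\right) - 20 = 2 E^{2} - 20 = -20 + 2 E^{2}$)
$S{\left(14 \right)} - M{\left(10 \right)} = \left(-20 + 2 \cdot 14^{2}\right) - 10 = \left(-20 + 2 \cdot 196\right) - 10 = \left(-20 + 392\right) - 10 = 372 - 10 = 362$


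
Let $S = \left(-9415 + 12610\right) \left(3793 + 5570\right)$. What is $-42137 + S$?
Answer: $29872648$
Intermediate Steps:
$S = 29914785$ ($S = 3195 \cdot 9363 = 29914785$)
$-42137 + S = -42137 + 29914785 = 29872648$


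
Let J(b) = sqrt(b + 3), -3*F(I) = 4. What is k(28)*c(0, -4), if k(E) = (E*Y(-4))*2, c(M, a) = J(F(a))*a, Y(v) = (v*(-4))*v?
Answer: 14336*sqrt(15)/3 ≈ 18508.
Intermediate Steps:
F(I) = -4/3 (F(I) = -1/3*4 = -4/3)
J(b) = sqrt(3 + b)
Y(v) = -4*v**2 (Y(v) = (-4*v)*v = -4*v**2)
c(M, a) = a*sqrt(15)/3 (c(M, a) = sqrt(3 - 4/3)*a = sqrt(5/3)*a = (sqrt(15)/3)*a = a*sqrt(15)/3)
k(E) = -128*E (k(E) = (E*(-4*(-4)**2))*2 = (E*(-4*16))*2 = (E*(-64))*2 = -64*E*2 = -128*E)
k(28)*c(0, -4) = (-128*28)*((1/3)*(-4)*sqrt(15)) = -(-14336)*sqrt(15)/3 = 14336*sqrt(15)/3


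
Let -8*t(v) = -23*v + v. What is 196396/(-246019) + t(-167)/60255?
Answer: -47787300823/59295499380 ≈ -0.80592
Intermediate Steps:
t(v) = 11*v/4 (t(v) = -(-23*v + v)/8 = -(-11)*v/4 = 11*v/4)
196396/(-246019) + t(-167)/60255 = 196396/(-246019) + ((11/4)*(-167))/60255 = 196396*(-1/246019) - 1837/4*1/60255 = -196396/246019 - 1837/241020 = -47787300823/59295499380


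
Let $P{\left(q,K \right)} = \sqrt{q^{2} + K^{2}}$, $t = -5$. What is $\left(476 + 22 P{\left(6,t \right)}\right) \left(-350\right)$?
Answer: $-166600 - 7700 \sqrt{61} \approx -2.2674 \cdot 10^{5}$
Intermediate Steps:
$P{\left(q,K \right)} = \sqrt{K^{2} + q^{2}}$
$\left(476 + 22 P{\left(6,t \right)}\right) \left(-350\right) = \left(476 + 22 \sqrt{\left(-5\right)^{2} + 6^{2}}\right) \left(-350\right) = \left(476 + 22 \sqrt{25 + 36}\right) \left(-350\right) = \left(476 + 22 \sqrt{61}\right) \left(-350\right) = -166600 - 7700 \sqrt{61}$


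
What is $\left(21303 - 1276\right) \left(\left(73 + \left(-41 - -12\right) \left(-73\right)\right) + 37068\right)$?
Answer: $786219966$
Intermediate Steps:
$\left(21303 - 1276\right) \left(\left(73 + \left(-41 - -12\right) \left(-73\right)\right) + 37068\right) = 20027 \left(\left(73 + \left(-41 + 12\right) \left(-73\right)\right) + 37068\right) = 20027 \left(\left(73 - -2117\right) + 37068\right) = 20027 \left(\left(73 + 2117\right) + 37068\right) = 20027 \left(2190 + 37068\right) = 20027 \cdot 39258 = 786219966$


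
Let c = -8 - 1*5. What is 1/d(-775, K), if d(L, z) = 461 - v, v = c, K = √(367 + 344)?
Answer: 1/474 ≈ 0.0021097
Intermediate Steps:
K = 3*√79 (K = √711 = 3*√79 ≈ 26.665)
c = -13 (c = -8 - 5 = -13)
v = -13
d(L, z) = 474 (d(L, z) = 461 - 1*(-13) = 461 + 13 = 474)
1/d(-775, K) = 1/474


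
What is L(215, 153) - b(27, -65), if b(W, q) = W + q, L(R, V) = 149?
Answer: 187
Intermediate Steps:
L(215, 153) - b(27, -65) = 149 - (27 - 65) = 149 - 1*(-38) = 149 + 38 = 187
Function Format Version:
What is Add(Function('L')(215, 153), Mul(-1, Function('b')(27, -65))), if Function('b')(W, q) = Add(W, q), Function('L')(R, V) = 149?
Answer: 187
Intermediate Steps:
Add(Function('L')(215, 153), Mul(-1, Function('b')(27, -65))) = Add(149, Mul(-1, Add(27, -65))) = Add(149, Mul(-1, -38)) = Add(149, 38) = 187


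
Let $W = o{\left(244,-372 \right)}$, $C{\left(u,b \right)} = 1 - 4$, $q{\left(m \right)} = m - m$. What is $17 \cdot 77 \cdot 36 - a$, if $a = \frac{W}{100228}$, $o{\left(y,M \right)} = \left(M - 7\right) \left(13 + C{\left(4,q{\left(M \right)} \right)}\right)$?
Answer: $\frac{2361574031}{50114} \approx 47124.0$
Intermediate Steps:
$q{\left(m \right)} = 0$
$C{\left(u,b \right)} = -3$ ($C{\left(u,b \right)} = 1 - 4 = -3$)
$o{\left(y,M \right)} = -70 + 10 M$ ($o{\left(y,M \right)} = \left(M - 7\right) \left(13 - 3\right) = \left(-7 + M\right) 10 = -70 + 10 M$)
$W = -3790$ ($W = -70 + 10 \left(-372\right) = -70 - 3720 = -3790$)
$a = - \frac{1895}{50114}$ ($a = - \frac{3790}{100228} = \left(-3790\right) \frac{1}{100228} = - \frac{1895}{50114} \approx -0.037814$)
$17 \cdot 77 \cdot 36 - a = 17 \cdot 77 \cdot 36 - - \frac{1895}{50114} = 1309 \cdot 36 + \frac{1895}{50114} = 47124 + \frac{1895}{50114} = \frac{2361574031}{50114}$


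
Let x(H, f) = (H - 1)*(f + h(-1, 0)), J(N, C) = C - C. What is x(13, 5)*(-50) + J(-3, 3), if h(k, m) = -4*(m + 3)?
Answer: 4200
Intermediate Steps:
h(k, m) = -12 - 4*m (h(k, m) = -4*(3 + m) = -12 - 4*m)
J(N, C) = 0
x(H, f) = (-1 + H)*(-12 + f) (x(H, f) = (H - 1)*(f + (-12 - 4*0)) = (-1 + H)*(f + (-12 + 0)) = (-1 + H)*(f - 12) = (-1 + H)*(-12 + f))
x(13, 5)*(-50) + J(-3, 3) = (12 - 1*5 - 12*13 + 13*5)*(-50) + 0 = (12 - 5 - 156 + 65)*(-50) + 0 = -84*(-50) + 0 = 4200 + 0 = 4200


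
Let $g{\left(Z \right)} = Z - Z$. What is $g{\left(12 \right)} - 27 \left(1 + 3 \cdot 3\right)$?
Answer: $-270$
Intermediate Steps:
$g{\left(Z \right)} = 0$
$g{\left(12 \right)} - 27 \left(1 + 3 \cdot 3\right) = 0 - 27 \left(1 + 3 \cdot 3\right) = 0 - 27 \left(1 + 9\right) = 0 - 270 = -270$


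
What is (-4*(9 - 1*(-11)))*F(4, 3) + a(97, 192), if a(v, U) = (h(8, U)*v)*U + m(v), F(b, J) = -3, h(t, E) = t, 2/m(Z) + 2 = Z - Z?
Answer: 149231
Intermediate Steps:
m(Z) = -1 (m(Z) = 2/(-2 + (Z - Z)) = 2/(-2 + 0) = 2/(-2) = 2*(-½) = -1)
a(v, U) = -1 + 8*U*v (a(v, U) = (8*v)*U - 1 = 8*U*v - 1 = -1 + 8*U*v)
(-4*(9 - 1*(-11)))*F(4, 3) + a(97, 192) = -4*(9 - 1*(-11))*(-3) + (-1 + 8*192*97) = -4*(9 + 11)*(-3) + (-1 + 148992) = -4*20*(-3) + 148991 = -80*(-3) + 148991 = 240 + 148991 = 149231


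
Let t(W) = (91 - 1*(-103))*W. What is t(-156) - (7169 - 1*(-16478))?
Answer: -53911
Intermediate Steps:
t(W) = 194*W (t(W) = (91 + 103)*W = 194*W)
t(-156) - (7169 - 1*(-16478)) = 194*(-156) - (7169 - 1*(-16478)) = -30264 - (7169 + 16478) = -30264 - 1*23647 = -30264 - 23647 = -53911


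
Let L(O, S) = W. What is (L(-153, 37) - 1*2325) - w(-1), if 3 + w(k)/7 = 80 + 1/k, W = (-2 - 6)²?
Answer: -2793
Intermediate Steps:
W = 64 (W = (-8)² = 64)
L(O, S) = 64
w(k) = 539 + 7/k (w(k) = -21 + 7*(80 + 1/k) = -21 + (560 + 7/k) = 539 + 7/k)
(L(-153, 37) - 1*2325) - w(-1) = (64 - 1*2325) - (539 + 7/(-1)) = (64 - 2325) - (539 + 7*(-1)) = -2261 - (539 - 7) = -2261 - 1*532 = -2261 - 532 = -2793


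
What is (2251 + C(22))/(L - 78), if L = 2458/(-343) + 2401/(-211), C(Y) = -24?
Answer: -161174671/6987275 ≈ -23.067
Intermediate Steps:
L = -1342181/72373 (L = 2458*(-1/343) + 2401*(-1/211) = -2458/343 - 2401/211 = -1342181/72373 ≈ -18.545)
(2251 + C(22))/(L - 78) = (2251 - 24)/(-1342181/72373 - 78) = 2227/(-6987275/72373) = 2227*(-72373/6987275) = -161174671/6987275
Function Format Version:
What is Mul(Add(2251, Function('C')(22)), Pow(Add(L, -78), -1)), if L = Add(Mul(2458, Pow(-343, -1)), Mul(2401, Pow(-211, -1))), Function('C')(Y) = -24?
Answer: Rational(-161174671, 6987275) ≈ -23.067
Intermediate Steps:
L = Rational(-1342181, 72373) (L = Add(Mul(2458, Rational(-1, 343)), Mul(2401, Rational(-1, 211))) = Add(Rational(-2458, 343), Rational(-2401, 211)) = Rational(-1342181, 72373) ≈ -18.545)
Mul(Add(2251, Function('C')(22)), Pow(Add(L, -78), -1)) = Mul(Add(2251, -24), Pow(Add(Rational(-1342181, 72373), -78), -1)) = Mul(2227, Pow(Rational(-6987275, 72373), -1)) = Mul(2227, Rational(-72373, 6987275)) = Rational(-161174671, 6987275)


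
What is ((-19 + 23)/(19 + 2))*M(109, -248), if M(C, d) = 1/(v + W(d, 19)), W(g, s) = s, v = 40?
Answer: 4/1239 ≈ 0.0032284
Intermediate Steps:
M(C, d) = 1/59 (M(C, d) = 1/(40 + 19) = 1/59)
((-19 + 23)/(19 + 2))*M(109, -248) = ((-19 + 23)/(19 + 2))*(1/59) = (4/21)*(1/59) = 4/1239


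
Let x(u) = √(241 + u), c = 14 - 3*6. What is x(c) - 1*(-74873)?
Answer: 74873 + √237 ≈ 74888.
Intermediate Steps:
c = -4 (c = 14 - 18 = -4)
x(c) - 1*(-74873) = √(241 - 4) - 1*(-74873) = √237 + 74873 = 74873 + √237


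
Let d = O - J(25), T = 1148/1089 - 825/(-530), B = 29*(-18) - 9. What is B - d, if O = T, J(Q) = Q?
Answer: -58710977/115434 ≈ -508.61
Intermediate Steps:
B = -531 (B = -522 - 9 = -531)
T = 301373/115434 (T = 1148*(1/1089) - 825*(-1/530) = 1148/1089 + 165/106 = 301373/115434 ≈ 2.6108)
O = 301373/115434 ≈ 2.6108
d = -2584477/115434 (d = 301373/115434 - 1*25 = 301373/115434 - 25 = -2584477/115434 ≈ -22.389)
B - d = -531 - 1*(-2584477/115434) = -531 + 2584477/115434 = -58710977/115434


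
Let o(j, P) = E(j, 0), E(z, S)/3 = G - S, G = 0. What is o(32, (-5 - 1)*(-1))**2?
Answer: 0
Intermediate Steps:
E(z, S) = -3*S (E(z, S) = 3*(0 - S) = 3*(-S) = -3*S)
o(j, P) = 0 (o(j, P) = -3*0 = 0)
o(32, (-5 - 1)*(-1))**2 = 0**2 = 0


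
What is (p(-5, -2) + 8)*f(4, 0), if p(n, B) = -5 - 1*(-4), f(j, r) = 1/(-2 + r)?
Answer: -7/2 ≈ -3.5000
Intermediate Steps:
p(n, B) = -1 (p(n, B) = -5 + 4 = -1)
(p(-5, -2) + 8)*f(4, 0) = (-1 + 8)/(-2 + 0) = 7/(-2) = 7*(-½) = -7/2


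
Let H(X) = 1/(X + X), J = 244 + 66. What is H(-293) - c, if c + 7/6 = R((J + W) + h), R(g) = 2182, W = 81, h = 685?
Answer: -1916954/879 ≈ -2180.8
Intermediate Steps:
J = 310
H(X) = 1/(2*X)
c = 13085/6 (c = -7/6 + 2182 = 13085/6 ≈ 2180.8)
H(-293) - c = (1/2)/(-293) - 1*13085/6 = (1/2)*(-1/293) - 13085/6 = -1/586 - 13085/6 = -1916954/879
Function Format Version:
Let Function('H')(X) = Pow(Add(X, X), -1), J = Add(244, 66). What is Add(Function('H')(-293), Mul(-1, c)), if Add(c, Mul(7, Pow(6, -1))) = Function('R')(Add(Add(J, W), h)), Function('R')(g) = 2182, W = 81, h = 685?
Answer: Rational(-1916954, 879) ≈ -2180.8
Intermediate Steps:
J = 310
Function('H')(X) = Mul(Rational(1, 2), Pow(X, -1)) (Function('H')(X) = Pow(Mul(2, X), -1) = Mul(Rational(1, 2), Pow(X, -1)))
c = Rational(13085, 6) (c = Add(Rational(-7, 6), 2182) = Rational(13085, 6) ≈ 2180.8)
Add(Function('H')(-293), Mul(-1, c)) = Add(Mul(Rational(1, 2), Pow(-293, -1)), Mul(-1, Rational(13085, 6))) = Add(Mul(Rational(1, 2), Rational(-1, 293)), Rational(-13085, 6)) = Add(Rational(-1, 586), Rational(-13085, 6)) = Rational(-1916954, 879)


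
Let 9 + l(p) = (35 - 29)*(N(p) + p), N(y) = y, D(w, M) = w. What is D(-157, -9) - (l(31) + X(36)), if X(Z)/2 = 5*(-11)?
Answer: -410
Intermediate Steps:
X(Z) = -110 (X(Z) = 2*(5*(-11)) = 2*(-55) = -110)
l(p) = -9 + 12*p (l(p) = -9 + (35 - 29)*(p + p) = -9 + 6*(2*p) = -9 + 12*p)
D(-157, -9) - (l(31) + X(36)) = -157 - ((-9 + 12*31) - 110) = -157 - ((-9 + 372) - 110) = -157 - (363 - 110) = -157 - 1*253 = -157 - 253 = -410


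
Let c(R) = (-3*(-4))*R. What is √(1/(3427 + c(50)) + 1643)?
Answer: √26644089774/4027 ≈ 40.534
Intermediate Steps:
c(R) = 12*R
√(1/(3427 + c(50)) + 1643) = √(1/(3427 + 12*50) + 1643) = √(1/(3427 + 600) + 1643) = √(1/4027 + 1643) = √(6616362/4027) = √26644089774/4027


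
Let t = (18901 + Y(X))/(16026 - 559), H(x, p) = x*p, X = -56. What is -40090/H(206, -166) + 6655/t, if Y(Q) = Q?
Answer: 352064843151/64442362 ≈ 5463.3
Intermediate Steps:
H(x, p) = p*x
t = 18845/15467 (t = (18901 - 56)/(16026 - 559) = 18845/15467 ≈ 1.2184)
-40090/H(206, -166) + 6655/t = -40090/((-166*206)) + 6655/(18845/15467) = -40090/(-34196) + 6655*(15467/18845) = -40090*(-1/34196) + 20586577/3769 = 20045/17098 + 20586577/3769 = 352064843151/64442362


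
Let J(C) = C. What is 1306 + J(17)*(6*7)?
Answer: 2020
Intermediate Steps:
1306 + J(17)*(6*7) = 1306 + 17*(6*7) = 1306 + 17*42 = 1306 + 714 = 2020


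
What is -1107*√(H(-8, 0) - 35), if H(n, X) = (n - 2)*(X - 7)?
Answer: -1107*√35 ≈ -6549.1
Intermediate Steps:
H(n, X) = (-7 + X)*(-2 + n) (H(n, X) = (-2 + n)*(-7 + X) = (-7 + X)*(-2 + n))
-1107*√(H(-8, 0) - 35) = -1107*√((14 - 7*(-8) - 2*0 + 0*(-8)) - 35) = -1107*√((14 + 56 + 0 + 0) - 35) = -1107*√(70 - 35) = -1107*√35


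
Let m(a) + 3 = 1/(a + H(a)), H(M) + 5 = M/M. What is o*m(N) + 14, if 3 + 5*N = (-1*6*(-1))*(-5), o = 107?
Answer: -16806/53 ≈ -317.09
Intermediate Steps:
H(M) = -4 (H(M) = -5 + M/M = -5 + 1 = -4)
N = -33/5 (N = -⅗ + ((-1*6*(-1))*(-5))/5 = -⅗ + (-6*(-1)*(-5))/5 = -⅗ + (6*(-5))/5 = -⅗ + (⅕)*(-30) = -⅗ - 6 = -33/5 ≈ -6.6000)
m(a) = -3 + 1/(-4 + a) (m(a) = -3 + 1/(a - 4) = -3 + 1/(-4 + a))
o*m(N) + 14 = 107*((13 - 3*(-33/5))/(-4 - 33/5)) + 14 = 107*((13 + 99/5)/(-53/5)) + 14 = 107*(-5/53*164/5) + 14 = 107*(-164/53) + 14 = -17548/53 + 14 = -16806/53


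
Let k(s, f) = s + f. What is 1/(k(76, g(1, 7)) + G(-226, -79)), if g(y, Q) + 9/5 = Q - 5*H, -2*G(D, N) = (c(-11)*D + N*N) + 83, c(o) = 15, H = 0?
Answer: -5/6929 ≈ -0.00072160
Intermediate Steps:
G(D, N) = -83/2 - 15*D/2 - N²/2 (G(D, N) = -((15*D + N*N) + 83)/2 = -((15*D + N²) + 83)/2 = -((N² + 15*D) + 83)/2 = -(83 + N² + 15*D)/2 = -83/2 - 15*D/2 - N²/2)
g(y, Q) = -9/5 + Q (g(y, Q) = -9/5 + (Q - 5*0) = -9/5 + (Q + 0) = -9/5 + Q)
k(s, f) = f + s
1/(k(76, g(1, 7)) + G(-226, -79)) = 1/(((-9/5 + 7) + 76) + (-83/2 - 15/2*(-226) - ½*(-79)²)) = 1/((26/5 + 76) + (-83/2 + 1695 - ½*6241)) = 1/(406/5 + (-83/2 + 1695 - 6241/2)) = 1/(406/5 - 1467) = 1/(-6929/5) = -5/6929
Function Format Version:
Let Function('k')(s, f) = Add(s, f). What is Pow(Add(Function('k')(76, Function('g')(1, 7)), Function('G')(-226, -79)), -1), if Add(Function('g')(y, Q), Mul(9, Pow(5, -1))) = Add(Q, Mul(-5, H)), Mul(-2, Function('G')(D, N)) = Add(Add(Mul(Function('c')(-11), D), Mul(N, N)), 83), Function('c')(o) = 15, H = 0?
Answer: Rational(-5, 6929) ≈ -0.00072160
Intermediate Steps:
Function('G')(D, N) = Add(Rational(-83, 2), Mul(Rational(-15, 2), D), Mul(Rational(-1, 2), Pow(N, 2))) (Function('G')(D, N) = Mul(Rational(-1, 2), Add(Add(Mul(15, D), Mul(N, N)), 83)) = Mul(Rational(-1, 2), Add(Add(Mul(15, D), Pow(N, 2)), 83)) = Mul(Rational(-1, 2), Add(Add(Pow(N, 2), Mul(15, D)), 83)) = Mul(Rational(-1, 2), Add(83, Pow(N, 2), Mul(15, D))) = Add(Rational(-83, 2), Mul(Rational(-15, 2), D), Mul(Rational(-1, 2), Pow(N, 2))))
Function('g')(y, Q) = Add(Rational(-9, 5), Q) (Function('g')(y, Q) = Add(Rational(-9, 5), Add(Q, Mul(-5, 0))) = Add(Rational(-9, 5), Add(Q, 0)) = Add(Rational(-9, 5), Q))
Function('k')(s, f) = Add(f, s)
Pow(Add(Function('k')(76, Function('g')(1, 7)), Function('G')(-226, -79)), -1) = Pow(Add(Add(Add(Rational(-9, 5), 7), 76), Add(Rational(-83, 2), Mul(Rational(-15, 2), -226), Mul(Rational(-1, 2), Pow(-79, 2)))), -1) = Pow(Add(Add(Rational(26, 5), 76), Add(Rational(-83, 2), 1695, Mul(Rational(-1, 2), 6241))), -1) = Pow(Add(Rational(406, 5), Add(Rational(-83, 2), 1695, Rational(-6241, 2))), -1) = Pow(Add(Rational(406, 5), -1467), -1) = Pow(Rational(-6929, 5), -1) = Rational(-5, 6929)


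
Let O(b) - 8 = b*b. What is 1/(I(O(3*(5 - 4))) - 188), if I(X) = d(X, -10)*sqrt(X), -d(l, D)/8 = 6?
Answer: 47/956 - 3*sqrt(17)/239 ≈ -0.0025913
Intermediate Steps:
d(l, D) = -48 (d(l, D) = -8*6 = -48)
O(b) = 8 + b**2 (O(b) = 8 + b*b = 8 + b**2)
I(X) = -48*sqrt(X)
1/(I(O(3*(5 - 4))) - 188) = 1/(-48*sqrt(8 + (3*(5 - 4))**2) - 188) = 1/(-48*sqrt(8 + (3*1)**2) - 188) = 1/(-48*sqrt(8 + 3**2) - 188) = 1/(-48*sqrt(8 + 9) - 188) = 1/(-48*sqrt(17) - 188) = 1/(-188 - 48*sqrt(17))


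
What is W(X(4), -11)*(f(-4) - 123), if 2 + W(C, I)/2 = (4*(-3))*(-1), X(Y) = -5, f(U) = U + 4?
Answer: -2460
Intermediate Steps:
f(U) = 4 + U
W(C, I) = 20 (W(C, I) = -4 + 2*((4*(-3))*(-1)) = -4 + 2*(-12*(-1)) = -4 + 2*12 = -4 + 24 = 20)
W(X(4), -11)*(f(-4) - 123) = 20*((4 - 4) - 123) = 20*(0 - 123) = 20*(-123) = -2460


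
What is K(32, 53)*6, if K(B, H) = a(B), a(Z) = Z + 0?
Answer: 192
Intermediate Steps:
a(Z) = Z
K(B, H) = B
K(32, 53)*6 = 32*6 = 192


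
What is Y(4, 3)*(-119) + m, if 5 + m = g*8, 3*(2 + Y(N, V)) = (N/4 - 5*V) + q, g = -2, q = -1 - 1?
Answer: 2555/3 ≈ 851.67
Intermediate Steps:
q = -2
Y(N, V) = -8/3 - 5*V/3 + N/12 (Y(N, V) = -2 + ((N/4 - 5*V) - 2)/3 = -2 + ((-5*V + N/4) - 2)/3 = -2 + (-2 - 5*V + N/4)/3 = -2 + (-2/3 - 5*V/3 + N/12) = -8/3 - 5*V/3 + N/12)
m = -21 (m = -5 - 2*8 = -5 - 16 = -21)
Y(4, 3)*(-119) + m = (-8/3 - 5/3*3 + (1/12)*4)*(-119) - 21 = (-8/3 - 5 + 1/3)*(-119) - 21 = -22/3*(-119) - 21 = 2618/3 - 21 = 2555/3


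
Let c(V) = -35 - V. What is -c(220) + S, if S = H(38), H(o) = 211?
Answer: 466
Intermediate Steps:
S = 211
-c(220) + S = -(-35 - 1*220) + 211 = -(-35 - 220) + 211 = -1*(-255) + 211 = 255 + 211 = 466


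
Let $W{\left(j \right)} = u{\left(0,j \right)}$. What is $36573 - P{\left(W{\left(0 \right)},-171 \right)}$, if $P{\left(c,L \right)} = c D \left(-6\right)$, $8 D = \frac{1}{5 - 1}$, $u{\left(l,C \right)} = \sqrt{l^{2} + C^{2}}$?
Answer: $36573$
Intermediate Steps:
$u{\left(l,C \right)} = \sqrt{C^{2} + l^{2}}$
$D = \frac{1}{32}$ ($D = \frac{1}{8 \left(5 - 1\right)} = \frac{1}{8 \cdot 4} = \frac{1}{8} \cdot \frac{1}{4} = \frac{1}{32} \approx 0.03125$)
$W{\left(j \right)} = \sqrt{j^{2}}$ ($W{\left(j \right)} = \sqrt{j^{2} + 0^{2}} = \sqrt{j^{2} + 0} = \sqrt{j^{2}}$)
$P{\left(c,L \right)} = - \frac{3 c}{16}$ ($P{\left(c,L \right)} = c \frac{1}{32} \left(-6\right) = \frac{c}{32} \left(-6\right) = - \frac{3 c}{16}$)
$36573 - P{\left(W{\left(0 \right)},-171 \right)} = 36573 - - \frac{3 \sqrt{0^{2}}}{16} = 36573 - - \frac{3 \sqrt{0}}{16} = 36573 - \left(- \frac{3}{16}\right) 0 = 36573 - 0 = 36573 + 0 = 36573$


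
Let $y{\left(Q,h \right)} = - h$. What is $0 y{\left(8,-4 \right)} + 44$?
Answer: $44$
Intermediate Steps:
$0 y{\left(8,-4 \right)} + 44 = 0 \left(\left(-1\right) \left(-4\right)\right) + 44 = 0 \cdot 4 + 44 = 0 + 44 = 44$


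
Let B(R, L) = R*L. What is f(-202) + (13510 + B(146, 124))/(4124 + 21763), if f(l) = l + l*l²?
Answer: -71125471152/8629 ≈ -8.2426e+6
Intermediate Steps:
f(l) = l + l³
B(R, L) = L*R
f(-202) + (13510 + B(146, 124))/(4124 + 21763) = (-202 + (-202)³) + (13510 + 124*146)/(4124 + 21763) = (-202 - 8242408) + (13510 + 18104)/25887 = -8242610 + 31614*(1/25887) = -8242610 + 10538/8629 = -71125471152/8629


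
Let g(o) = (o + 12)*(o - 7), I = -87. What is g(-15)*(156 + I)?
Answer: 4554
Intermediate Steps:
g(o) = (-7 + o)*(12 + o) (g(o) = (12 + o)*(-7 + o) = (-7 + o)*(12 + o))
g(-15)*(156 + I) = (-84 + (-15)**2 + 5*(-15))*(156 - 87) = (-84 + 225 - 75)*69 = 66*69 = 4554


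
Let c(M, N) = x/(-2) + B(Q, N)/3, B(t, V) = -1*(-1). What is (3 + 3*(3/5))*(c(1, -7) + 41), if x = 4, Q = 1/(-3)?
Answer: 944/5 ≈ 188.80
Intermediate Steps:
Q = -1/3 ≈ -0.33333
B(t, V) = 1
c(M, N) = -5/3 (c(M, N) = 4/(-2) + 1/3 = 4*(-1/2) + 1*(1/3) = -2 + 1/3 = -5/3)
(3 + 3*(3/5))*(c(1, -7) + 41) = (3 + 3*(3/5))*(-5/3 + 41) = (3 + 3*(3*(1/5)))*(118/3) = (3 + 3*(3/5))*(118/3) = (3 + 9/5)*(118/3) = (24/5)*(118/3) = 944/5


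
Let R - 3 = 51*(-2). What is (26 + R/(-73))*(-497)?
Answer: -992509/73 ≈ -13596.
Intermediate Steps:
R = -99 (R = 3 + 51*(-2) = 3 - 102 = -99)
(26 + R/(-73))*(-497) = (26 - 99/(-73))*(-497) = (26 - 99*(-1/73))*(-497) = (26 + 99/73)*(-497) = (1997/73)*(-497) = -992509/73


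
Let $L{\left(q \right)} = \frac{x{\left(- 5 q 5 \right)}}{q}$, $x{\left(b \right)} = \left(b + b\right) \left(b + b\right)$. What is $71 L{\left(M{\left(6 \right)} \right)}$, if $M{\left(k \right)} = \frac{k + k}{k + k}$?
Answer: $177500$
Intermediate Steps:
$M{\left(k \right)} = 1$ ($M{\left(k \right)} = \frac{2 k}{2 k} = 2 k \frac{1}{2 k} = 1$)
$x{\left(b \right)} = 4 b^{2}$ ($x{\left(b \right)} = 2 b 2 b = 4 b^{2}$)
$L{\left(q \right)} = 2500 q$ ($L{\left(q \right)} = \frac{4 \left(- 5 q 5\right)^{2}}{q} = \frac{4 \left(- 25 q\right)^{2}}{q} = \frac{4 \cdot 625 q^{2}}{q} = \frac{2500 q^{2}}{q} = 2500 q$)
$71 L{\left(M{\left(6 \right)} \right)} = 71 \cdot 2500 \cdot 1 = 71 \cdot 2500 = 177500$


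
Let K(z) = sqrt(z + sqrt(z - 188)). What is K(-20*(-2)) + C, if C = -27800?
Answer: -27800 + sqrt(40 + 2*I*sqrt(37)) ≈ -27794.0 + 0.95108*I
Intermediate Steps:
K(z) = sqrt(z + sqrt(-188 + z))
K(-20*(-2)) + C = sqrt(-20*(-2) + sqrt(-188 - 20*(-2))) - 27800 = sqrt(40 + sqrt(-188 + 40)) - 27800 = sqrt(40 + sqrt(-148)) - 27800 = sqrt(40 + 2*I*sqrt(37)) - 27800 = -27800 + sqrt(40 + 2*I*sqrt(37))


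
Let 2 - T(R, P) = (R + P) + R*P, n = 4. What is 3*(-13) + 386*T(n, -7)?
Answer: 12699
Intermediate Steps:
T(R, P) = 2 - P - R - P*R (T(R, P) = 2 - ((R + P) + R*P) = 2 - ((P + R) + P*R) = 2 - (P + R + P*R) = 2 + (-P - R - P*R) = 2 - P - R - P*R)
3*(-13) + 386*T(n, -7) = 3*(-13) + 386*(2 - 1*(-7) - 1*4 - 1*(-7)*4) = -39 + 386*(2 + 7 - 4 + 28) = -39 + 386*33 = -39 + 12738 = 12699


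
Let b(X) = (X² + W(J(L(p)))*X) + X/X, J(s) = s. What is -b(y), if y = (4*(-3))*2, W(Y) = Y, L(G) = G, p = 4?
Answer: -481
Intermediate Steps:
y = -24 (y = -12*2 = -24)
b(X) = 1 + X² + 4*X (b(X) = (X² + 4*X) + X/X = (X² + 4*X) + 1 = 1 + X² + 4*X)
-b(y) = -(1 + (-24)² + 4*(-24)) = -(1 + 576 - 96) = -1*481 = -481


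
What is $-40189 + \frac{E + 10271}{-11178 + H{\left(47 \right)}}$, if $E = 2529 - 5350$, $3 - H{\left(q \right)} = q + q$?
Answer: $- \frac{452897291}{11269} \approx -40190.0$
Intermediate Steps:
$H{\left(q \right)} = 3 - 2 q$ ($H{\left(q \right)} = 3 - \left(q + q\right) = 3 - 2 q$)
$E = -2821$ ($E = 2529 - 5350 = -2821$)
$-40189 + \frac{E + 10271}{-11178 + H{\left(47 \right)}} = -40189 + \frac{-2821 + 10271}{-11178 + \left(3 - 94\right)} = -40189 + \frac{7450}{-11178 + \left(3 - 94\right)} = -40189 + \frac{7450}{-11178 - 91} = -40189 + \frac{7450}{-11269} = -40189 + 7450 \left(- \frac{1}{11269}\right) = -40189 - \frac{7450}{11269} = - \frac{452897291}{11269}$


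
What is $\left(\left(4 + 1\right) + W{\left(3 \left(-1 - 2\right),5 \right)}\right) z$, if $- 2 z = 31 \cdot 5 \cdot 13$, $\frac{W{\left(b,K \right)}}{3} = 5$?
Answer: $-20150$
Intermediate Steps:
$W{\left(b,K \right)} = 15$ ($W{\left(b,K \right)} = 3 \cdot 5 = 15$)
$z = - \frac{2015}{2}$ ($z = - \frac{31 \cdot 5 \cdot 13}{2} = - \frac{155 \cdot 13}{2} = \left(- \frac{1}{2}\right) 2015 = - \frac{2015}{2} \approx -1007.5$)
$\left(\left(4 + 1\right) + W{\left(3 \left(-1 - 2\right),5 \right)}\right) z = \left(\left(4 + 1\right) + 15\right) \left(- \frac{2015}{2}\right) = \left(5 + 15\right) \left(- \frac{2015}{2}\right) = 20 \left(- \frac{2015}{2}\right) = -20150$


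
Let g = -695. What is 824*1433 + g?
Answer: 1180097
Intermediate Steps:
824*1433 + g = 824*1433 - 695 = 1180792 - 695 = 1180097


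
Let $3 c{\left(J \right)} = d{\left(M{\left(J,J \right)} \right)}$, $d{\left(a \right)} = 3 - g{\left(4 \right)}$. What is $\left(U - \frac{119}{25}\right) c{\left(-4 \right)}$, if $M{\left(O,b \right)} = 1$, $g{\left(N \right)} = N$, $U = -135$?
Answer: $\frac{3494}{75} \approx 46.587$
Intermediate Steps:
$d{\left(a \right)} = -1$ ($d{\left(a \right)} = 3 - 4 = -1$)
$c{\left(J \right)} = - \frac{1}{3}$ ($c{\left(J \right)} = \frac{1}{3} \left(-1\right) = - \frac{1}{3}$)
$\left(U - \frac{119}{25}\right) c{\left(-4 \right)} = \left(-135 - \frac{119}{25}\right) \left(- \frac{1}{3}\right) = \left(- \frac{3494}{25}\right) \left(- \frac{1}{3}\right) = \frac{3494}{75}$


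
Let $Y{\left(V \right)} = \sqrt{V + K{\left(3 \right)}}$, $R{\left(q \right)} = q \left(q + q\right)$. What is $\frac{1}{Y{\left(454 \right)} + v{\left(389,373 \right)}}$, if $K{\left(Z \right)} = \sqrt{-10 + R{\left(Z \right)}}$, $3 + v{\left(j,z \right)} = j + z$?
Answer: $\frac{1}{759 + \sqrt{454 + 2 \sqrt{2}}} \approx 0.0012814$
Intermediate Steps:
$v{\left(j,z \right)} = -3 + j + z$ ($v{\left(j,z \right)} = -3 + \left(j + z\right) = -3 + j + z$)
$R{\left(q \right)} = 2 q^{2}$ ($R{\left(q \right)} = q 2 q = 2 q^{2}$)
$K{\left(Z \right)} = \sqrt{-10 + 2 Z^{2}}$
$Y{\left(V \right)} = \sqrt{V + 2 \sqrt{2}}$ ($Y{\left(V \right)} = \sqrt{V + \sqrt{-10 + 2 \cdot 3^{2}}} = \sqrt{V + \sqrt{-10 + 2 \cdot 9}} = \sqrt{V + \sqrt{-10 + 18}} = \sqrt{V + \sqrt{8}} = \sqrt{V + 2 \sqrt{2}}$)
$\frac{1}{Y{\left(454 \right)} + v{\left(389,373 \right)}} = \frac{1}{\sqrt{454 + 2 \sqrt{2}} + \left(-3 + 389 + 373\right)} = \frac{1}{\sqrt{454 + 2 \sqrt{2}} + 759} = \frac{1}{759 + \sqrt{454 + 2 \sqrt{2}}}$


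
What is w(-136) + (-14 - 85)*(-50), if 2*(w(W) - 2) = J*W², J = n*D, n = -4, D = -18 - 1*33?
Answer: 1891544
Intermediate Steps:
D = -51 (D = -18 - 33 = -51)
J = 204 (J = -4*(-51) = 204)
w(W) = 2 + 102*W² (w(W) = 2 + (204*W²)/2 = 2 + 102*W²)
w(-136) + (-14 - 85)*(-50) = (2 + 102*(-136)²) + (-14 - 85)*(-50) = (2 + 102*18496) - 99*(-50) = (2 + 1886592) + 4950 = 1886594 + 4950 = 1891544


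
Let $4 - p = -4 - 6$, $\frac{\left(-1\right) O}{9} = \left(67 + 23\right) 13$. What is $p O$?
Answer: $-147420$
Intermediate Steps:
$O = -10530$ ($O = - 9 \left(67 + 23\right) 13 = - 9 \cdot 90 \cdot 13 = \left(-9\right) 1170 = -10530$)
$p = 14$ ($p = 4 - \left(-4 - 6\right) = 4 - -10 = 4 + 10 = 14$)
$p O = 14 \left(-10530\right) = -147420$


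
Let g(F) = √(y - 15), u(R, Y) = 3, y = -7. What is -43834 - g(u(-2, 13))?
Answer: -43834 - I*√22 ≈ -43834.0 - 4.6904*I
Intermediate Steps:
g(F) = I*√22 (g(F) = √(-7 - 15) = √(-22) = I*√22)
-43834 - g(u(-2, 13)) = -43834 - I*√22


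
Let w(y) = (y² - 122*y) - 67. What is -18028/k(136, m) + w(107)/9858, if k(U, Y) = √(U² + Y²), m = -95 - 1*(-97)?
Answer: -836/4929 - 9014*√185/925 ≈ -132.71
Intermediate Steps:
w(y) = -67 + y² - 122*y
m = 2 (m = -95 + 97 = 2)
-18028/k(136, m) + w(107)/9858 = -18028/√(136² + 2²) + (-67 + 107² - 122*107)/9858 = -18028/√(18496 + 4) + (-67 + 11449 - 13054)*(1/9858) = -18028*√185/1850 - 1672*1/9858 = -18028*√185/1850 - 836/4929 = -9014*√185/925 - 836/4929 = -836/4929 - 9014*√185/925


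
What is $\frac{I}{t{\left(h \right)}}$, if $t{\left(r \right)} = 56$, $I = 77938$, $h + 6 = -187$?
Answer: $\frac{5567}{4} \approx 1391.8$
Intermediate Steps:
$h = -193$ ($h = -6 - 187 = -193$)
$\frac{I}{t{\left(h \right)}} = \frac{77938}{56} = 77938 \cdot \frac{1}{56} = \frac{5567}{4}$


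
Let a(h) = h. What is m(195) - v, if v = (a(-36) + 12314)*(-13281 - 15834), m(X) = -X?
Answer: 357473775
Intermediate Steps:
v = -357473970 (v = (-36 + 12314)*(-13281 - 15834) = 12278*(-29115) = -357473970)
m(195) - v = -1*195 - 1*(-357473970) = -195 + 357473970 = 357473775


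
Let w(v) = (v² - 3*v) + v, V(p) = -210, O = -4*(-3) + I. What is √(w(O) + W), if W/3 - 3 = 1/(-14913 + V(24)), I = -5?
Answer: √221803/71 ≈ 6.6332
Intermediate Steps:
O = 7 (O = -4*(-3) - 5 = 12 - 5 = 7)
w(v) = v² - 2*v
W = 45368/5041 (W = 9 + 3/(-14913 - 210) = 9 + 3/(-15123) = 9 + 3*(-1/15123) = 9 - 1/5041 = 45368/5041 ≈ 8.9998)
√(w(O) + W) = √(7*(-2 + 7) + 45368/5041) = √(7*5 + 45368/5041) = √(35 + 45368/5041) = √(221803/5041) = √221803/71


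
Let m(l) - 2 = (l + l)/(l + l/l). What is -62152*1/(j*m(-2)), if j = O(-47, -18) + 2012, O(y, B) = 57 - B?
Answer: -31076/6261 ≈ -4.9634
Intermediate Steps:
j = 2087 (j = (57 - 1*(-18)) + 2012 = (57 + 18) + 2012 = 75 + 2012 = 2087)
m(l) = 2 + 2*l/(1 + l) (m(l) = 2 + (l + l)/(l + l/l) = 2 + (2*l)/(l + 1) = 2 + (2*l)/(1 + l) = 2 + 2*l/(1 + l))
-62152*1/(j*m(-2)) = -62152*(1 - 2)/(4174*(1 + 2*(-2))) = -62152*(-1/(4174*(1 - 4))) = -62152/(2087*(2*(-1)*(-3))) = -62152/(2087*6) = -62152/12522 = -62152*1/12522 = -31076/6261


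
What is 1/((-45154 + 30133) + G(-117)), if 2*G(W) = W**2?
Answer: -2/16353 ≈ -0.00012230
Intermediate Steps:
G(W) = W**2/2
1/((-45154 + 30133) + G(-117)) = 1/((-45154 + 30133) + (1/2)*(-117)**2) = 1/(-15021 + (1/2)*13689) = 1/(-15021 + 13689/2) = 1/(-16353/2) = -2/16353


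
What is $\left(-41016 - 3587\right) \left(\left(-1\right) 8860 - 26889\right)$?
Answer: $1594512647$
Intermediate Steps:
$\left(-41016 - 3587\right) \left(\left(-1\right) 8860 - 26889\right) = - 44603 \left(-8860 - 26889\right) = \left(-44603\right) \left(-35749\right) = 1594512647$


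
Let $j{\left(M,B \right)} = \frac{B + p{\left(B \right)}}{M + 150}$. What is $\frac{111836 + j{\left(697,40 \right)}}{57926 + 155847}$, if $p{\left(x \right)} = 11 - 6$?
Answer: $\frac{94725137}{181065731} \approx 0.52315$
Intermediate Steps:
$p{\left(x \right)} = 5$ ($p{\left(x \right)} = 11 - 6 = 5$)
$j{\left(M,B \right)} = \frac{5 + B}{150 + M}$ ($j{\left(M,B \right)} = \frac{B + 5}{M + 150} = \frac{5 + B}{150 + M}$)
$\frac{111836 + j{\left(697,40 \right)}}{57926 + 155847} = \frac{111836 + \frac{5 + 40}{150 + 697}}{57926 + 155847} = \frac{111836 + \frac{1}{847} \cdot 45}{213773} = \left(111836 + \frac{1}{847} \cdot 45\right) \frac{1}{213773} = \left(111836 + \frac{45}{847}\right) \frac{1}{213773} = \frac{94725137}{847} \cdot \frac{1}{213773} = \frac{94725137}{181065731}$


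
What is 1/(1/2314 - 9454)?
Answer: -2314/21876555 ≈ -0.00010578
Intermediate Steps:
1/(1/2314 - 9454) = 1/(-21876555/2314) = -2314/21876555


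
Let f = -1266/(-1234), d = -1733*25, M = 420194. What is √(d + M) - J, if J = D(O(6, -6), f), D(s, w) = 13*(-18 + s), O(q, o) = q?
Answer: 156 + √376869 ≈ 769.90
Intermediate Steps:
d = -43325
f = 633/617 (f = -1266*(-1/1234) = 633/617 ≈ 1.0259)
D(s, w) = -234 + 13*s
J = -156 (J = -234 + 13*6 = -234 + 78 = -156)
√(d + M) - J = √(-43325 + 420194) - 1*(-156) = √376869 + 156 = 156 + √376869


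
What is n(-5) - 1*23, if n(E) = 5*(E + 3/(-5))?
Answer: -51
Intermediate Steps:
n(E) = -3 + 5*E (n(E) = 5*(E + 3*(-⅕)) = 5*(E - ⅗) = 5*(-⅗ + E) = -3 + 5*E)
n(-5) - 1*23 = (-3 + 5*(-5)) - 1*23 = (-3 - 25) - 23 = -28 - 23 = -51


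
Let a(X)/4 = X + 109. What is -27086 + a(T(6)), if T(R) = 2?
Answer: -26642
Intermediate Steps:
a(X) = 436 + 4*X (a(X) = 4*(X + 109) = 4*(109 + X) = 436 + 4*X)
-27086 + a(T(6)) = -27086 + (436 + 4*2) = -27086 + (436 + 8) = -27086 + 444 = -26642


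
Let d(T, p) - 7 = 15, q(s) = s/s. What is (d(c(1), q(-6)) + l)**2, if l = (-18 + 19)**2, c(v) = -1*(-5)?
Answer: 529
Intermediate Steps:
c(v) = 5
q(s) = 1
d(T, p) = 22 (d(T, p) = 7 + 15 = 22)
l = 1 (l = 1**2 = 1)
(d(c(1), q(-6)) + l)**2 = (22 + 1)**2 = 23**2 = 529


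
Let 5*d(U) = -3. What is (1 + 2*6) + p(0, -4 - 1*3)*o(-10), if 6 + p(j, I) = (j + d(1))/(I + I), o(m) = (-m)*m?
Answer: 4261/7 ≈ 608.71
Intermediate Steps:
d(U) = -⅗ (d(U) = (⅕)*(-3) = -⅗)
o(m) = -m²
p(j, I) = -6 + (-⅗ + j)/(2*I) (p(j, I) = -6 + (j - ⅗)/(I + I) = -6 + (-⅗ + j)/((2*I)) = -6 + (-⅗ + j)*(1/(2*I)) = -6 + (-⅗ + j)/(2*I))
(1 + 2*6) + p(0, -4 - 1*3)*o(-10) = (1 + 2*6) + ((-3 - 60*(-4 - 1*3) + 5*0)/(10*(-4 - 1*3)))*(-1*(-10)²) = (1 + 12) + ((-3 - 60*(-4 - 3) + 0)/(10*(-4 - 3)))*(-1*100) = 13 + ((⅒)*(-3 - 60*(-7) + 0)/(-7))*(-100) = 13 + ((⅒)*(-⅐)*(-3 + 420 + 0))*(-100) = 13 + ((⅒)*(-⅐)*417)*(-100) = 13 - 417/70*(-100) = 13 + 4170/7 = 4261/7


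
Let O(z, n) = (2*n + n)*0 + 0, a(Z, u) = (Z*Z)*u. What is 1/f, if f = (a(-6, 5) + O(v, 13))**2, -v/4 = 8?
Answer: 1/32400 ≈ 3.0864e-5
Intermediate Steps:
a(Z, u) = u*Z**2 (a(Z, u) = Z**2*u = u*Z**2)
v = -32 (v = -4*8 = -32)
O(z, n) = 0 (O(z, n) = (3*n)*0 + 0 = 0 + 0 = 0)
f = 32400 (f = (5*(-6)**2 + 0)**2 = (5*36 + 0)**2 = (180 + 0)**2 = 180**2 = 32400)
1/f = 1/32400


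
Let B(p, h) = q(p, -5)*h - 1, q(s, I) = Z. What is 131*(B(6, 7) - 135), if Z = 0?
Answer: -17816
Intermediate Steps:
q(s, I) = 0
B(p, h) = -1 (B(p, h) = 0*h - 1 = 0 - 1 = -1)
131*(B(6, 7) - 135) = 131*(-1 - 135) = 131*(-136) = -17816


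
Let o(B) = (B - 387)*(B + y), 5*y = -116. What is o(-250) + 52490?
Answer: 1132592/5 ≈ 2.2652e+5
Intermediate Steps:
y = -116/5 (y = (⅕)*(-116) = -116/5 ≈ -23.200)
o(B) = (-387 + B)*(-116/5 + B) (o(B) = (B - 387)*(B - 116/5) = (-387 + B)*(-116/5 + B))
o(-250) + 52490 = (44892/5 + (-250)² - 2051/5*(-250)) + 52490 = (44892/5 + 62500 + 102550) + 52490 = 870142/5 + 52490 = 1132592/5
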